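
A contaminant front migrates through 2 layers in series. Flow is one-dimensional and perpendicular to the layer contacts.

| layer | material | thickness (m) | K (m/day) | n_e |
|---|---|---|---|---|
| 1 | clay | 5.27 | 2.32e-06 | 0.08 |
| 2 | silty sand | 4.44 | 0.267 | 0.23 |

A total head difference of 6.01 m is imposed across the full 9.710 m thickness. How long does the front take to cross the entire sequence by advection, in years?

With flow normal to the layers, continuity requires the same specific discharge q through every layer.
Σ(b_i/K_i) = 5.27/2.32e-06 + 4.44/0.267 = 2.272e+06 d.
q = Δh / Σ(b_i/K_i) = 6.01 / 2.272e+06 = 2.646e-06 m/day.
In each layer the seepage velocity is v_i = q/n_i, so the layer transit time is t_i = b_i·n_i / q:
  layer 1 (clay): t_1 = 5.27 × 0.08 / 2.646e-06 = 1.593e+05 d
  layer 2 (silty sand): t_2 = 4.44 × 0.23 / 2.646e-06 = 3.860e+05 d
Total t = Σ t_i = 5.453e+05 days = 1493 years.

1490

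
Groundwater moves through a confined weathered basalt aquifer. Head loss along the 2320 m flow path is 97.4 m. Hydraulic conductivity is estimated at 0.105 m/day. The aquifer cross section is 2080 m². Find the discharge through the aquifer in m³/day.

Hydraulic gradient i = Δh / L = 97.4 / 2320 = 0.04198.
Darcy's law: Q = K · A · i = 0.1050 × 2080 × 0.04198 = 9.169 m³/day.

9.17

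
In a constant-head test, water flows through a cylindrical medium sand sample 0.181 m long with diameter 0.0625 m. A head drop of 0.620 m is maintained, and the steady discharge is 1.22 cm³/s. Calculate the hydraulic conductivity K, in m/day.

Cross-sectional area A = π·(d/2)² = π × (0.0625/2)² = 0.003068 m².
Convert discharge: 1.22 cm³/s = 1.220e-06 m³/s.
Darcy's law rearranged: K = Q·L / (A·Δh) = 1.220e-06 × 0.181 / (0.003068 × 0.620) = 0.0001161 m/s = 10.03 m/day.

10.0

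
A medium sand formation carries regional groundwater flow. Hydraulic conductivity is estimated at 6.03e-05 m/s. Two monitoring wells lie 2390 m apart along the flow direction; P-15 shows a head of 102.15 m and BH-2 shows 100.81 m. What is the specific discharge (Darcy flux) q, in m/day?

Convert K: 6.03e-05 m/s × 86400 = 5.210 m/day.
Hydraulic gradient i = (102.15 − 100.81) / 2390 = 1.34 / 2390 = 0.0005607.
Specific discharge q = K · i = 5.210 × 0.0005607 = 0.002921 m/day.

0.00292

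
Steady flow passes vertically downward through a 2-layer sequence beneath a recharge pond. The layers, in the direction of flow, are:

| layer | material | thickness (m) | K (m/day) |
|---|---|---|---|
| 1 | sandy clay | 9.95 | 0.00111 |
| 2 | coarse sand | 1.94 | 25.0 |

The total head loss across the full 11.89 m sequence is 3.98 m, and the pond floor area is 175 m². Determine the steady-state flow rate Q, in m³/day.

Flow is perpendicular to layering, so the layers act in series and the equivalent K is the thickness-weighted harmonic mean.
Total thickness L = 9.95 + 1.94 = 11.89 m.
Σ(b_i/K_i) = 9.95/0.00111 + 1.94/25.0 = 8964 d.
K_eq = L / Σ(b_i/K_i) = 11.89 / 8964 = 0.001326 m/day.
Q = K_eq · A · (Δh/L) = 0.001326 × 175 × (3.98/11.89) = 0.07770 m³/day.

0.0777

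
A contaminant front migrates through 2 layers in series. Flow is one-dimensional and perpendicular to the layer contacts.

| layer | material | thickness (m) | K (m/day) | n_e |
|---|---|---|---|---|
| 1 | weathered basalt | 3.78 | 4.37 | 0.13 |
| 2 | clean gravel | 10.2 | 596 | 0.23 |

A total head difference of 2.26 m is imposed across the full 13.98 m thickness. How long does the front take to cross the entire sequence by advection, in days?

With flow normal to the layers, continuity requires the same specific discharge q through every layer.
Σ(b_i/K_i) = 3.78/4.37 + 10.2/596 = 0.8821 d.
q = Δh / Σ(b_i/K_i) = 2.26 / 0.8821 = 2.562 m/day.
In each layer the seepage velocity is v_i = q/n_i, so the layer transit time is t_i = b_i·n_i / q:
  layer 1 (weathered basalt): t_1 = 3.78 × 0.13 / 2.562 = 0.1918 d
  layer 2 (clean gravel): t_2 = 10.2 × 0.23 / 2.562 = 0.9157 d
Total t = Σ t_i = 1.107 days.

1.11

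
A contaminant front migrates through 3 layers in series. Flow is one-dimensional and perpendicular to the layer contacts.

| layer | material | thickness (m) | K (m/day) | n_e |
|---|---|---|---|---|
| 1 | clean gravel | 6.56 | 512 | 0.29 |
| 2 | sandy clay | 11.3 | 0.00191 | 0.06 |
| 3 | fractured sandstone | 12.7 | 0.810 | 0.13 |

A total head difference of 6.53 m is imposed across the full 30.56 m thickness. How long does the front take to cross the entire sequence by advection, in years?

10.5

With flow normal to the layers, continuity requires the same specific discharge q through every layer.
Σ(b_i/K_i) = 6.56/512 + 11.3/0.00191 + 12.7/0.810 = 5932 d.
q = Δh / Σ(b_i/K_i) = 6.53 / 5932 = 0.001101 m/day.
In each layer the seepage velocity is v_i = q/n_i, so the layer transit time is t_i = b_i·n_i / q:
  layer 1 (clean gravel): t_1 = 6.56 × 0.29 / 0.001101 = 1728 d
  layer 2 (sandy clay): t_2 = 11.3 × 0.06 / 0.001101 = 615.9 d
  layer 3 (fractured sandstone): t_3 = 12.7 × 0.13 / 0.001101 = 1500 d
Total t = Σ t_i = 3844 days = 10.52 years.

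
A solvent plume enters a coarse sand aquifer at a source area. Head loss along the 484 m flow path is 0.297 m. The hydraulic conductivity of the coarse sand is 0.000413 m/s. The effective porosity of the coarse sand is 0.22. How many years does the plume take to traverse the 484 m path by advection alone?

Convert K: 0.000413 m/s × 86400 = 35.68 m/day.
Hydraulic gradient i = Δh / L = 0.297 / 484 = 0.0006136.
Darcy flux q = K · i = 35.68 × 0.0006136 = 0.02190 m/day.
Seepage velocity v = q / n_e = 0.02190 / 0.22 = 0.09953 m/day.
Travel time t = L / v = 484 / 0.09953 = 4863 days = 13.31 years.

13.3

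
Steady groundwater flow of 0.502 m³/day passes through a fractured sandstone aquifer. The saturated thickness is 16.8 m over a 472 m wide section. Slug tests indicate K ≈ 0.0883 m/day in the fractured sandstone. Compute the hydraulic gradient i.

0.000717

Cross-sectional area A = 472 × 16.8 = 7930 m².
From Q = K·A·i, i = Q / (K·A) = 0.502 / (0.08830 × 7930) = 0.0007170.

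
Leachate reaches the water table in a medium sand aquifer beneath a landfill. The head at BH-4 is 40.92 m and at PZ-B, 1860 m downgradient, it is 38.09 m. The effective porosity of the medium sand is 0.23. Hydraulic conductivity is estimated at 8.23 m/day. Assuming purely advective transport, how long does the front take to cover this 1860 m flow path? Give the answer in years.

Hydraulic gradient i = (40.92 − 38.09) / 1860 = 2.83 / 1860 = 0.001522.
Darcy flux q = K · i = 8.230 × 0.001522 = 0.01252 m/day.
Seepage velocity v = q / n_e = 0.01252 / 0.23 = 0.05444 m/day.
Travel time t = L / v = 1860 / 0.05444 = 34164 days = 93.54 years.

93.5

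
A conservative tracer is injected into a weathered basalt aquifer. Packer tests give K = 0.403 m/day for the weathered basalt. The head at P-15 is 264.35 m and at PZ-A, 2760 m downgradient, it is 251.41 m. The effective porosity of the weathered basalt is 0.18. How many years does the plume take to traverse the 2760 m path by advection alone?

Hydraulic gradient i = (264.35 − 251.41) / 2760 = 12.94 / 2760 = 0.004688.
Darcy flux q = K · i = 0.4030 × 0.004688 = 0.001889 m/day.
Seepage velocity v = q / n_e = 0.001889 / 0.18 = 0.01050 m/day.
Travel time t = L / v = 2760 / 0.01050 = 2.629e+05 days = 719.9 years.

720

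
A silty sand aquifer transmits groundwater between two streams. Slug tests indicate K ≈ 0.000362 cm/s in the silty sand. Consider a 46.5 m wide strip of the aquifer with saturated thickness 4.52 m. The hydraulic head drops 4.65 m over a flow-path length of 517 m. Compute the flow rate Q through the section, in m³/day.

0.591

Convert K: 0.000362 cm/s × 864 = 0.3128 m/day.
Cross-sectional area A = 46.5 × 4.52 = 210.2 m².
Hydraulic gradient i = Δh / L = 4.65 / 517 = 0.008994.
Darcy's law: Q = K · A · i = 0.3128 × 210.2 × 0.008994 = 0.5913 m³/day.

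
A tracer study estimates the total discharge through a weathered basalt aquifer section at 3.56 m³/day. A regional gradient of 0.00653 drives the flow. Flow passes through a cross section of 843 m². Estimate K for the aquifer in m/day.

0.647

Hydraulic gradient i = 0.00653.
From Q = K·A·i, K = Q / (A·i) = 3.56 / (843.0 × 0.006530) = 0.6467 m/day.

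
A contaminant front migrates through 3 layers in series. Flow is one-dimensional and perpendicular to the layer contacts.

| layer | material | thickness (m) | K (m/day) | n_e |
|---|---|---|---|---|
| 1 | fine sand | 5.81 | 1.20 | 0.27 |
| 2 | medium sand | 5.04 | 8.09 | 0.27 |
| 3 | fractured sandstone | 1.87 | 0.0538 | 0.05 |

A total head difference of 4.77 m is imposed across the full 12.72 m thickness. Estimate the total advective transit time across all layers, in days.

With flow normal to the layers, continuity requires the same specific discharge q through every layer.
Σ(b_i/K_i) = 5.81/1.20 + 5.04/8.09 + 1.87/0.0538 = 40.22 d.
q = Δh / Σ(b_i/K_i) = 4.77 / 40.22 = 0.1186 m/day.
In each layer the seepage velocity is v_i = q/n_i, so the layer transit time is t_i = b_i·n_i / q:
  layer 1 (fine sand): t_1 = 5.81 × 0.27 / 0.1186 = 13.23 d
  layer 2 (medium sand): t_2 = 5.04 × 0.27 / 0.1186 = 11.47 d
  layer 3 (fractured sandstone): t_3 = 1.87 × 0.05 / 0.1186 = 0.7884 d
Total t = Σ t_i = 25.49 days.

25.5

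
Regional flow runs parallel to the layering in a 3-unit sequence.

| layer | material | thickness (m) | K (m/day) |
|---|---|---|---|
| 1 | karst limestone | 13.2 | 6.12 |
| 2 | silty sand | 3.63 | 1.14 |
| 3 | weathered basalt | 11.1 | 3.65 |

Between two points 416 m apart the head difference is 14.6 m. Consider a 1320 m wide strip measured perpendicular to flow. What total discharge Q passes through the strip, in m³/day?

5810

Flow is parallel to layering, so each bed carries its own Darcy discharge and the transmissivities add.
Σ(K_i·b_i) = 6.12×13.2 + 1.14×3.63 + 3.65×11.1 = 125.4 m²/day.
Hydraulic gradient i = Δh / L = 14.6 / 416 = 0.03510.
Q = Σ(K_i·b_i) · W · i = 125.4 × 1320 × 0.03510 = 5811 m³/day.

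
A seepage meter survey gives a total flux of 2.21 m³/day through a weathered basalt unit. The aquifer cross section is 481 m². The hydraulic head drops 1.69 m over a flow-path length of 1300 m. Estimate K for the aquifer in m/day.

3.53

Hydraulic gradient i = Δh / L = 1.69 / 1300 = 0.001300.
From Q = K·A·i, K = Q / (A·i) = 2.21 / (481.0 × 0.001300) = 3.534 m/day.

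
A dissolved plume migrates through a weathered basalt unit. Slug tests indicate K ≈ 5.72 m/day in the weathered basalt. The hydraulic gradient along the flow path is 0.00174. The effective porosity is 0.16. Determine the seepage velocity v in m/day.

Hydraulic gradient i = 0.00174.
Darcy flux q = K · i = 5.720 × 0.001740 = 0.009953 m/day.
Seepage velocity v = q / n_e = 0.009953 / 0.16 = 0.06220 m/day.

0.0622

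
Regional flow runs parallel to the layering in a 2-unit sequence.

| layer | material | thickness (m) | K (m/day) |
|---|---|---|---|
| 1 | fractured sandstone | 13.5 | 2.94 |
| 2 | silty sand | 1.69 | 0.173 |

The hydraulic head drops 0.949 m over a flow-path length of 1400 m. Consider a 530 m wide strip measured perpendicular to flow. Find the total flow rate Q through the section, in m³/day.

Flow is parallel to layering, so each bed carries its own Darcy discharge and the transmissivities add.
Σ(K_i·b_i) = 2.94×13.5 + 0.173×1.69 = 39.98 m²/day.
Hydraulic gradient i = Δh / L = 0.949 / 1400 = 0.0006779.
Q = Σ(K_i·b_i) · W · i = 39.98 × 530 × 0.0006779 = 14.36 m³/day.

14.4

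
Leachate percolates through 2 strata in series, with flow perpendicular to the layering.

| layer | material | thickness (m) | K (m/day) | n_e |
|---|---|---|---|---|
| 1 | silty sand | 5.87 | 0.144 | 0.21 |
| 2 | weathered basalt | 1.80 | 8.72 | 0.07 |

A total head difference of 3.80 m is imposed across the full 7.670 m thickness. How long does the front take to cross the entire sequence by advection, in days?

14.6

With flow normal to the layers, continuity requires the same specific discharge q through every layer.
Σ(b_i/K_i) = 5.87/0.144 + 1.80/8.72 = 40.97 d.
q = Δh / Σ(b_i/K_i) = 3.80 / 40.97 = 0.09275 m/day.
In each layer the seepage velocity is v_i = q/n_i, so the layer transit time is t_i = b_i·n_i / q:
  layer 1 (silty sand): t_1 = 5.87 × 0.21 / 0.09275 = 13.29 d
  layer 2 (weathered basalt): t_2 = 1.80 × 0.07 / 0.09275 = 1.358 d
Total t = Σ t_i = 14.65 days.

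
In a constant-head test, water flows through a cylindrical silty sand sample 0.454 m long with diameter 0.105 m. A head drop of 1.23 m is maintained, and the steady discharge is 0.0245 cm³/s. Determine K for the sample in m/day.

Cross-sectional area A = π·(d/2)² = π × (0.105/2)² = 0.008659 m².
Convert discharge: 0.0245 cm³/s = 2.450e-08 m³/s.
Darcy's law rearranged: K = Q·L / (A·Δh) = 2.450e-08 × 0.454 / (0.008659 × 1.23) = 1.044e-06 m/s = 0.09023 m/day.

0.0902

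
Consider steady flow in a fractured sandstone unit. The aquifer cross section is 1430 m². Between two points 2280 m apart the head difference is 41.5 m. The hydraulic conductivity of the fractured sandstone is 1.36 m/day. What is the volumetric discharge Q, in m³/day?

35.4

Hydraulic gradient i = Δh / L = 41.5 / 2280 = 0.01820.
Darcy's law: Q = K · A · i = 1.360 × 1430 × 0.01820 = 35.40 m³/day.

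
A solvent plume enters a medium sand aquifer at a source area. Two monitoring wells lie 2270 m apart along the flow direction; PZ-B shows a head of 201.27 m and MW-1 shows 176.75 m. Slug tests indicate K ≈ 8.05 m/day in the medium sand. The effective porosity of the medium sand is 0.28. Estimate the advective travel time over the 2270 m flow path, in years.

Hydraulic gradient i = (201.27 − 176.75) / 2270 = 24.52 / 2270 = 0.01080.
Darcy flux q = K · i = 8.050 × 0.01080 = 0.08695 m/day.
Seepage velocity v = q / n_e = 0.08695 / 0.28 = 0.3106 m/day.
Travel time t = L / v = 2270 / 0.3106 = 7310 days = 20.01 years.

20.0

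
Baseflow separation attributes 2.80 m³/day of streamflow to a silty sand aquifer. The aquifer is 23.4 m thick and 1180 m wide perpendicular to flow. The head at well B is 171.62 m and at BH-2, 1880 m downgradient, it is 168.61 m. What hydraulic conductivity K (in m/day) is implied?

0.0633

Cross-sectional area A = 1180 × 23.4 = 27612 m².
Hydraulic gradient i = (171.62 − 168.61) / 1880 = 3.01 / 1880 = 0.001601.
From Q = K·A·i, K = Q / (A·i) = 2.80 / (27612 × 0.001601) = 0.06334 m/day.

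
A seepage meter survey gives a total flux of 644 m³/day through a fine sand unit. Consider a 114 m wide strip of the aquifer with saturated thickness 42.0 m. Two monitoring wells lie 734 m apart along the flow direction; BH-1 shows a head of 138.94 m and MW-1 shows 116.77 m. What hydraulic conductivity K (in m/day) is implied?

Cross-sectional area A = 114 × 42.0 = 4788 m².
Hydraulic gradient i = (138.94 − 116.77) / 734 = 22.17 / 734 = 0.03020.
From Q = K·A·i, K = Q / (A·i) = 644 / (4788 × 0.03020) = 4.453 m/day.

4.45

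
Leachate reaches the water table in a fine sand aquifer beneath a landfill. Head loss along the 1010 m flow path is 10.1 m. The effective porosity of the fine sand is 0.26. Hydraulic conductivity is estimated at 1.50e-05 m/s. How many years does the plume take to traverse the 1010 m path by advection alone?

55.5

Convert K: 1.50e-05 m/s × 86400 = 1.296 m/day.
Hydraulic gradient i = Δh / L = 10.1 / 1010 = 0.01000.
Darcy flux q = K · i = 1.296 × 0.01000 = 0.01296 m/day.
Seepage velocity v = q / n_e = 0.01296 / 0.26 = 0.04985 m/day.
Travel time t = L / v = 1010 / 0.04985 = 20262 days = 55.48 years.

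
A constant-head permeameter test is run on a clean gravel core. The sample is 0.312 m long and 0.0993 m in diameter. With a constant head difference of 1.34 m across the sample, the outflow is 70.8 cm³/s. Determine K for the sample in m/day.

Cross-sectional area A = π·(d/2)² = π × (0.0993/2)² = 0.007744 m².
Convert discharge: 70.8 cm³/s = 7.080e-05 m³/s.
Darcy's law rearranged: K = Q·L / (A·Δh) = 7.080e-05 × 0.312 / (0.007744 × 1.34) = 0.002129 m/s = 183.9 m/day.

184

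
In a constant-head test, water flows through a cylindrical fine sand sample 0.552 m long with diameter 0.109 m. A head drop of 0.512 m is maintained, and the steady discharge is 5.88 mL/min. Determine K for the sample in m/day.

0.978

Cross-sectional area A = π·(d/2)² = π × (0.109/2)² = 0.009331 m².
Convert discharge: 5.88 mL/min = 9.800e-08 m³/s.
Darcy's law rearranged: K = Q·L / (A·Δh) = 9.800e-08 × 0.552 / (0.009331 × 0.512) = 1.132e-05 m/s = 0.9783 m/day.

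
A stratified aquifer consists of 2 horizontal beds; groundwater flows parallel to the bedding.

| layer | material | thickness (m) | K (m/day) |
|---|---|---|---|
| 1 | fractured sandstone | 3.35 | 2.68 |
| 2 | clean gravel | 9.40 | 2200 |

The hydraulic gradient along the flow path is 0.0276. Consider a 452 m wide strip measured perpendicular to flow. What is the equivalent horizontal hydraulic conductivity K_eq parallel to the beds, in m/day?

Flow is parallel to layering, so each bed carries its own Darcy discharge and the transmissivities add.
Σ(K_i·b_i) = 2.68×3.35 + 2200×9.40 = 20689 m²/day.
Total thickness b = 12.75 m, so K_eq = Σ(K_i·b_i)/b = 1623 m/day.

1620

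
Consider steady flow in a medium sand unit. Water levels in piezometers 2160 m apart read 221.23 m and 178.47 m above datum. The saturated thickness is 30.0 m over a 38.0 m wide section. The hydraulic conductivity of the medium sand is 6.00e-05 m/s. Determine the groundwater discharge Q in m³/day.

Convert K: 6.00e-05 m/s × 86400 = 5.184 m/day.
Cross-sectional area A = 38.0 × 30.0 = 1140 m².
Hydraulic gradient i = (221.23 − 178.47) / 2160 = 42.76 / 2160 = 0.01980.
Darcy's law: Q = K · A · i = 5.184 × 1140 × 0.01980 = 117.0 m³/day.

117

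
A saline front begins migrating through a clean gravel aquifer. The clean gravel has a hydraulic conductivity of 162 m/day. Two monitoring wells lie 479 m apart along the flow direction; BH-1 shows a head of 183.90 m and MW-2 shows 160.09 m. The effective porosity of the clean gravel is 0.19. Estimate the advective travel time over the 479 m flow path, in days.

11.3

Hydraulic gradient i = (183.90 − 160.09) / 479 = 23.81 / 479 = 0.04971.
Darcy flux q = K · i = 162.0 × 0.04971 = 8.053 m/day.
Seepage velocity v = q / n_e = 8.053 / 0.19 = 42.38 m/day.
Travel time t = L / v = 479 / 42.38 = 11.30 days.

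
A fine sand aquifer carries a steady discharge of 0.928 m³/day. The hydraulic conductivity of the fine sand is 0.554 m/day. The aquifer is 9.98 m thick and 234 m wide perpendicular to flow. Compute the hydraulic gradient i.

0.000717

Cross-sectional area A = 234 × 9.98 = 2335 m².
From Q = K·A·i, i = Q / (K·A) = 0.928 / (0.5540 × 2335) = 0.0007173.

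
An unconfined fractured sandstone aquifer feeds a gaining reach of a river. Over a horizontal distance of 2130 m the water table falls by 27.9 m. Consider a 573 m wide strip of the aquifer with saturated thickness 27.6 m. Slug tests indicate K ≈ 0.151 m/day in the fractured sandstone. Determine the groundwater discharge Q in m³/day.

Cross-sectional area A = 573 × 27.6 = 15815 m².
Hydraulic gradient i = Δh / L = 27.9 / 2130 = 0.01310.
Darcy's law: Q = K · A · i = 0.1510 × 15815 × 0.01310 = 31.28 m³/day.

31.3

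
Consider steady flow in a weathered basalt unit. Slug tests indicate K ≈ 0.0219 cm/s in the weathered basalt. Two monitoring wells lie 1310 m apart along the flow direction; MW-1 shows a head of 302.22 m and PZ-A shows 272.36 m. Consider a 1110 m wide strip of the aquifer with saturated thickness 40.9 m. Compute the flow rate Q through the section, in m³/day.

Convert K: 0.0219 cm/s × 864 = 18.92 m/day.
Cross-sectional area A = 1110 × 40.9 = 45399 m².
Hydraulic gradient i = (302.22 − 272.36) / 1310 = 29.86 / 1310 = 0.02279.
Darcy's law: Q = K · A · i = 18.92 × 45399 × 0.02279 = 19580 m³/day.

19600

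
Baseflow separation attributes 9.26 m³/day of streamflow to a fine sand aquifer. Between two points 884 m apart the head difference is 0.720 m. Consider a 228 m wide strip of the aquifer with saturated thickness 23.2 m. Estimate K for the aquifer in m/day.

2.15

Cross-sectional area A = 228 × 23.2 = 5290 m².
Hydraulic gradient i = Δh / L = 0.720 / 884 = 0.0008145.
From Q = K·A·i, K = Q / (A·i) = 9.26 / (5290 × 0.0008145) = 2.149 m/day.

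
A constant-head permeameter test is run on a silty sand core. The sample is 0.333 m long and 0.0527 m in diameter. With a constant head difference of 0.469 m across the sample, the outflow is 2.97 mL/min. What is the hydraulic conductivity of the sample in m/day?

1.39

Cross-sectional area A = π·(d/2)² = π × (0.0527/2)² = 0.002181 m².
Convert discharge: 2.97 mL/min = 4.950e-08 m³/s.
Darcy's law rearranged: K = Q·L / (A·Δh) = 4.950e-08 × 0.333 / (0.002181 × 0.469) = 1.611e-05 m/s = 1.392 m/day.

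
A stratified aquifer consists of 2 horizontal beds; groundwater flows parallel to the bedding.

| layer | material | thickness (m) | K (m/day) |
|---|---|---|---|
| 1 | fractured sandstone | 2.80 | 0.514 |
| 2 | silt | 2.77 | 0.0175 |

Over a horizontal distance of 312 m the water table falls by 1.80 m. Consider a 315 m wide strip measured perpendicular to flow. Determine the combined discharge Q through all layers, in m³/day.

Flow is parallel to layering, so each bed carries its own Darcy discharge and the transmissivities add.
Σ(K_i·b_i) = 0.514×2.80 + 0.0175×2.77 = 1.488 m²/day.
Hydraulic gradient i = Δh / L = 1.80 / 312 = 0.005769.
Q = Σ(K_i·b_i) · W · i = 1.488 × 315 × 0.005769 = 2.704 m³/day.

2.70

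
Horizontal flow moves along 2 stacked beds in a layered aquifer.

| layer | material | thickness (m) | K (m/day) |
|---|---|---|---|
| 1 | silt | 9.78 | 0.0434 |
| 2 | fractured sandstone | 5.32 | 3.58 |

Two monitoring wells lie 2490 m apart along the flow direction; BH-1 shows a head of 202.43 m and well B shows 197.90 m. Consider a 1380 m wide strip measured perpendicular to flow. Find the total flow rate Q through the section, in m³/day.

48.9

Flow is parallel to layering, so each bed carries its own Darcy discharge and the transmissivities add.
Σ(K_i·b_i) = 0.0434×9.78 + 3.58×5.32 = 19.47 m²/day.
Hydraulic gradient i = (202.43 − 197.90) / 2490 = 4.53 / 2490 = 0.001819.
Q = Σ(K_i·b_i) · W · i = 19.47 × 1380 × 0.001819 = 48.88 m³/day.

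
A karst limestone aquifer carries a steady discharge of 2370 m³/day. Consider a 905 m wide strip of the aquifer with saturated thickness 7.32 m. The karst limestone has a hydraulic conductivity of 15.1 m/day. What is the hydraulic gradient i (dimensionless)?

Cross-sectional area A = 905 × 7.32 = 6625 m².
From Q = K·A·i, i = Q / (K·A) = 2370 / (15.10 × 6625) = 0.02369.

0.0237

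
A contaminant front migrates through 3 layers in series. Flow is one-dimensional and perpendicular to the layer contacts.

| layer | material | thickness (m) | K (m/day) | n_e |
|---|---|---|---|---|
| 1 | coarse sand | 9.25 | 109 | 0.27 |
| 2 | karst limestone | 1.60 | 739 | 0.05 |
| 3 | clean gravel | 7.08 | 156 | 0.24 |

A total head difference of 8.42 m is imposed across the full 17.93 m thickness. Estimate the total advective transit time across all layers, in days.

0.0673

With flow normal to the layers, continuity requires the same specific discharge q through every layer.
Σ(b_i/K_i) = 9.25/109 + 1.60/739 + 7.08/156 = 0.1324 d.
q = Δh / Σ(b_i/K_i) = 8.42 / 0.1324 = 63.59 m/day.
In each layer the seepage velocity is v_i = q/n_i, so the layer transit time is t_i = b_i·n_i / q:
  layer 1 (coarse sand): t_1 = 9.25 × 0.27 / 63.59 = 0.03928 d
  layer 2 (karst limestone): t_2 = 1.60 × 0.05 / 63.59 = 0.001258 d
  layer 3 (clean gravel): t_3 = 7.08 × 0.24 / 63.59 = 0.02672 d
Total t = Σ t_i = 0.06725 days.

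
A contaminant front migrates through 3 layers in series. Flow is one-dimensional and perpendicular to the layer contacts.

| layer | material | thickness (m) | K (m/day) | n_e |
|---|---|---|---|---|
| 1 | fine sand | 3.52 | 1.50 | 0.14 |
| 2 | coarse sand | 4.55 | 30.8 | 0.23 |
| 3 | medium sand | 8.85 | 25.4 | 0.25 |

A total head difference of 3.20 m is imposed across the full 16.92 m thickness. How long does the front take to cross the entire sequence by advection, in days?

With flow normal to the layers, continuity requires the same specific discharge q through every layer.
Σ(b_i/K_i) = 3.52/1.50 + 4.55/30.8 + 8.85/25.4 = 2.843 d.
q = Δh / Σ(b_i/K_i) = 3.20 / 2.843 = 1.126 m/day.
In each layer the seepage velocity is v_i = q/n_i, so the layer transit time is t_i = b_i·n_i / q:
  layer 1 (fine sand): t_1 = 3.52 × 0.14 / 1.126 = 0.4378 d
  layer 2 (coarse sand): t_2 = 4.55 × 0.23 / 1.126 = 0.9297 d
  layer 3 (medium sand): t_3 = 8.85 × 0.25 / 1.126 = 1.966 d
Total t = Σ t_i = 3.333 days.

3.33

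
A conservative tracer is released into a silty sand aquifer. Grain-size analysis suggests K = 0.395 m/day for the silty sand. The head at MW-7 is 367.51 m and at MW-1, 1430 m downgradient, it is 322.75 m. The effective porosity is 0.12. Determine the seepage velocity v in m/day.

Hydraulic gradient i = (367.51 − 322.75) / 1430 = 44.76 / 1430 = 0.03130.
Darcy flux q = K · i = 0.3950 × 0.03130 = 0.01236 m/day.
Seepage velocity v = q / n_e = 0.01236 / 0.12 = 0.1030 m/day.

0.103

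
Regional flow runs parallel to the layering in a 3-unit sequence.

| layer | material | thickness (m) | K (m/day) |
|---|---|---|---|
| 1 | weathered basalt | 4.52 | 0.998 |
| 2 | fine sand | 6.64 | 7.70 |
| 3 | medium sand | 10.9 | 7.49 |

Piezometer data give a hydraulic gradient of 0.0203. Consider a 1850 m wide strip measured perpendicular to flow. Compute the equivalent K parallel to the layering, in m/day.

6.22

Flow is parallel to layering, so each bed carries its own Darcy discharge and the transmissivities add.
Σ(K_i·b_i) = 0.998×4.52 + 7.70×6.64 + 7.49×10.9 = 137.3 m²/day.
Total thickness b = 22.06 m, so K_eq = Σ(K_i·b_i)/b = 6.223 m/day.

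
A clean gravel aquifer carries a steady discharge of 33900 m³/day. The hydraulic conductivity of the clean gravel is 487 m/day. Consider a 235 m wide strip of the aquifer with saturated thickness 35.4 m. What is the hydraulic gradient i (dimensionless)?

0.00837

Cross-sectional area A = 235 × 35.4 = 8319 m².
From Q = K·A·i, i = Q / (K·A) = 33900 / (487.0 × 8319) = 0.008368.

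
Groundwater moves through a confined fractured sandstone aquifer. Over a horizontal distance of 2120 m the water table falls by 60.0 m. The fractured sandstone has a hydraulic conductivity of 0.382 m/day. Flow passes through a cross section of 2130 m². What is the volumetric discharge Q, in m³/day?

23.0

Hydraulic gradient i = Δh / L = 60.0 / 2120 = 0.02830.
Darcy's law: Q = K · A · i = 0.3820 × 2130 × 0.02830 = 23.03 m³/day.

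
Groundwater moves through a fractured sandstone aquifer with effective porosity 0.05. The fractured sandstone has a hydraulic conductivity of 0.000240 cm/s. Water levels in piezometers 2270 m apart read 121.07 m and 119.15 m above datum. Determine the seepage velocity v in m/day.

0.00351

Convert K: 0.000240 cm/s × 864 = 0.2074 m/day.
Hydraulic gradient i = (121.07 − 119.15) / 2270 = 1.92 / 2270 = 0.0008458.
Darcy flux q = K · i = 0.2074 × 0.0008458 = 0.0001754 m/day.
Seepage velocity v = q / n_e = 0.0001754 / 0.05 = 0.003508 m/day.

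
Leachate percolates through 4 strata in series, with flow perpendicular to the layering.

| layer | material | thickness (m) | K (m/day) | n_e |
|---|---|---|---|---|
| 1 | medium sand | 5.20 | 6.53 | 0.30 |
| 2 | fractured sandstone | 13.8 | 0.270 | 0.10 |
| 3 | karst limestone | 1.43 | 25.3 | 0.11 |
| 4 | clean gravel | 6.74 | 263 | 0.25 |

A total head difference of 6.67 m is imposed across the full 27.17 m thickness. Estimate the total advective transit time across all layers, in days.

37.3

With flow normal to the layers, continuity requires the same specific discharge q through every layer.
Σ(b_i/K_i) = 5.20/6.53 + 13.8/0.270 + 1.43/25.3 + 6.74/263 = 51.99 d.
q = Δh / Σ(b_i/K_i) = 6.67 / 51.99 = 0.1283 m/day.
In each layer the seepage velocity is v_i = q/n_i, so the layer transit time is t_i = b_i·n_i / q:
  layer 1 (medium sand): t_1 = 5.20 × 0.30 / 0.1283 = 12.16 d
  layer 2 (fractured sandstone): t_2 = 13.8 × 0.10 / 0.1283 = 10.76 d
  layer 3 (karst limestone): t_3 = 1.43 × 0.11 / 0.1283 = 1.226 d
  layer 4 (clean gravel): t_4 = 6.74 × 0.25 / 0.1283 = 13.13 d
Total t = Σ t_i = 37.28 days.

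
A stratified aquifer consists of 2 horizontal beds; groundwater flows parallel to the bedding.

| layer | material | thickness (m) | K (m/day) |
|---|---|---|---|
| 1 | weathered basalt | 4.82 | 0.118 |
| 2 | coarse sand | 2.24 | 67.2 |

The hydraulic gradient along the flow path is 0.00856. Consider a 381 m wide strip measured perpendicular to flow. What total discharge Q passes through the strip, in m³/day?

Flow is parallel to layering, so each bed carries its own Darcy discharge and the transmissivities add.
Σ(K_i·b_i) = 0.118×4.82 + 67.2×2.24 = 151.1 m²/day.
Hydraulic gradient i = 0.00856.
Q = Σ(K_i·b_i) · W · i = 151.1 × 381 × 0.008560 = 492.8 m³/day.

493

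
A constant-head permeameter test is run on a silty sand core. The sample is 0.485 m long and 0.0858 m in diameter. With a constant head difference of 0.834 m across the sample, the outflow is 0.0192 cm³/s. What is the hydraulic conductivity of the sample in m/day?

0.167

Cross-sectional area A = π·(d/2)² = π × (0.0858/2)² = 0.005782 m².
Convert discharge: 0.0192 cm³/s = 1.920e-08 m³/s.
Darcy's law rearranged: K = Q·L / (A·Δh) = 1.920e-08 × 0.485 / (0.005782 × 0.834) = 1.931e-06 m/s = 0.1668 m/day.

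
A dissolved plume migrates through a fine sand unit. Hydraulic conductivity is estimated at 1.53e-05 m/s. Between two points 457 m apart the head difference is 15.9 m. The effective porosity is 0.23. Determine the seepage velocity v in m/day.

Convert K: 1.53e-05 m/s × 86400 = 1.322 m/day.
Hydraulic gradient i = Δh / L = 15.9 / 457 = 0.03479.
Darcy flux q = K · i = 1.322 × 0.03479 = 0.04599 m/day.
Seepage velocity v = q / n_e = 0.04599 / 0.23 = 0.2000 m/day.

0.200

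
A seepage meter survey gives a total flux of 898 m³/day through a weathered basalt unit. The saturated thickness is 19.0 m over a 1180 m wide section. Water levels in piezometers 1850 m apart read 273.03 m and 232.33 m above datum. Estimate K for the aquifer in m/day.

1.82

Cross-sectional area A = 1180 × 19.0 = 22420 m².
Hydraulic gradient i = (273.03 − 232.33) / 1850 = 40.7 / 1850 = 0.02200.
From Q = K·A·i, K = Q / (A·i) = 898 / (22420 × 0.02200) = 1.821 m/day.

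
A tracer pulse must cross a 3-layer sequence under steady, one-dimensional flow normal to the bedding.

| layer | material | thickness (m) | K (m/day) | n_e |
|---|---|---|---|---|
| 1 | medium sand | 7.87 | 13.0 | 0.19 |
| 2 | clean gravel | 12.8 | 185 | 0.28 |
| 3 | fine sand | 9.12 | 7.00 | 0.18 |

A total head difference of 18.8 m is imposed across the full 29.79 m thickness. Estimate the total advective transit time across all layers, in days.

With flow normal to the layers, continuity requires the same specific discharge q through every layer.
Σ(b_i/K_i) = 7.87/13.0 + 12.8/185 + 9.12/7.00 = 1.977 d.
q = Δh / Σ(b_i/K_i) = 18.8 / 1.977 = 9.507 m/day.
In each layer the seepage velocity is v_i = q/n_i, so the layer transit time is t_i = b_i·n_i / q:
  layer 1 (medium sand): t_1 = 7.87 × 0.19 / 9.507 = 0.1573 d
  layer 2 (clean gravel): t_2 = 12.8 × 0.28 / 9.507 = 0.3770 d
  layer 3 (fine sand): t_3 = 9.12 × 0.18 / 9.507 = 0.1727 d
Total t = Σ t_i = 0.7069 days.

0.707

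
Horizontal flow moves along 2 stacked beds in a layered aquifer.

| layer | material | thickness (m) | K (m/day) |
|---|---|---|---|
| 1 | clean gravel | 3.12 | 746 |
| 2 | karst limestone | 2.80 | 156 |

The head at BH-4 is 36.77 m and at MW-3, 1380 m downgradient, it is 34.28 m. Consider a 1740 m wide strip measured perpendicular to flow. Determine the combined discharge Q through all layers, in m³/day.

Flow is parallel to layering, so each bed carries its own Darcy discharge and the transmissivities add.
Σ(K_i·b_i) = 746×3.12 + 156×2.80 = 2764 m²/day.
Hydraulic gradient i = (36.77 − 34.28) / 1380 = 2.49 / 1380 = 0.001804.
Q = Σ(K_i·b_i) · W · i = 2764 × 1740 × 0.001804 = 8679 m³/day.

8680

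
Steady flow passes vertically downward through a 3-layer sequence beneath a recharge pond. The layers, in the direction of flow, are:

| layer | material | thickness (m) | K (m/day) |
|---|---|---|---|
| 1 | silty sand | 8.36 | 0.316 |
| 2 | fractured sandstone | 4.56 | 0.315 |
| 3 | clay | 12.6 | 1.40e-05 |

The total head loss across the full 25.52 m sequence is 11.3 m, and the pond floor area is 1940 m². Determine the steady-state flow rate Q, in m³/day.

Flow is perpendicular to layering, so the layers act in series and the equivalent K is the thickness-weighted harmonic mean.
Total thickness L = 8.36 + 4.56 + 12.6 = 25.52 m.
Σ(b_i/K_i) = 8.36/0.316 + 4.56/0.315 + 12.6/1.40e-05 = 9.000e+05 d.
K_eq = L / Σ(b_i/K_i) = 25.52 / 9.000e+05 = 2.835e-05 m/day.
Q = K_eq · A · (Δh/L) = 2.835e-05 × 1940 × (11.3/25.52) = 0.02436 m³/day.

0.0244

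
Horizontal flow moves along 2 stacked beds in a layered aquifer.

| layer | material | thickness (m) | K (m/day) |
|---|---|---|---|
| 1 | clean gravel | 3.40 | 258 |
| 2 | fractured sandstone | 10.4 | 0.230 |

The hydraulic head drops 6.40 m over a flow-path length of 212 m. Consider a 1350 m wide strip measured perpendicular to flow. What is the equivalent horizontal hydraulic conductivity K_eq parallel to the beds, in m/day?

63.7

Flow is parallel to layering, so each bed carries its own Darcy discharge and the transmissivities add.
Σ(K_i·b_i) = 258×3.40 + 0.230×10.4 = 879.6 m²/day.
Total thickness b = 13.80 m, so K_eq = Σ(K_i·b_i)/b = 63.74 m/day.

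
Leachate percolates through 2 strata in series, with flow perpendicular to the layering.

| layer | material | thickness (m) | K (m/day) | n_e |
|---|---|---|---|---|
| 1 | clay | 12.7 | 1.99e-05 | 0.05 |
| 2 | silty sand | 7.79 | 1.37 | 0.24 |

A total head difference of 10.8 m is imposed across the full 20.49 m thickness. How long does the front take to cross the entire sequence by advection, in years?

With flow normal to the layers, continuity requires the same specific discharge q through every layer.
Σ(b_i/K_i) = 12.7/1.99e-05 + 7.79/1.37 = 6.382e+05 d.
q = Δh / Σ(b_i/K_i) = 10.8 / 6.382e+05 = 1.692e-05 m/day.
In each layer the seepage velocity is v_i = q/n_i, so the layer transit time is t_i = b_i·n_i / q:
  layer 1 (clay): t_1 = 12.7 × 0.05 / 1.692e-05 = 37524 d
  layer 2 (silty sand): t_2 = 7.79 × 0.24 / 1.692e-05 = 1.105e+05 d
Total t = Σ t_i = 1.480e+05 days = 405.2 years.

405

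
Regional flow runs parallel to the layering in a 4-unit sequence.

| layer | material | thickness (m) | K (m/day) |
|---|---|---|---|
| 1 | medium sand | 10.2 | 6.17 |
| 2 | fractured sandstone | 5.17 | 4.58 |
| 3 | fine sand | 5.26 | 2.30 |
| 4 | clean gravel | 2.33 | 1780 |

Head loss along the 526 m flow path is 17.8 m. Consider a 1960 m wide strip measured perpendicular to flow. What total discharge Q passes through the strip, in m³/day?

282000

Flow is parallel to layering, so each bed carries its own Darcy discharge and the transmissivities add.
Σ(K_i·b_i) = 6.17×10.2 + 4.58×5.17 + 2.30×5.26 + 1780×2.33 = 4246 m²/day.
Hydraulic gradient i = Δh / L = 17.8 / 526 = 0.03384.
Q = Σ(K_i·b_i) · W · i = 4246 × 1960 × 0.03384 = 2.816e+05 m³/day.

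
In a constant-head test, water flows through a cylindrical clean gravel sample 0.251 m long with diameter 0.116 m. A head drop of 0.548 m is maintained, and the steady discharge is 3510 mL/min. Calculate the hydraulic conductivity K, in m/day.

219

Cross-sectional area A = π·(d/2)² = π × (0.116/2)² = 0.01057 m².
Convert discharge: 3510 mL/min = 5.850e-05 m³/s.
Darcy's law rearranged: K = Q·L / (A·Δh) = 5.850e-05 × 0.251 / (0.01057 × 0.548) = 0.002535 m/s = 219.1 m/day.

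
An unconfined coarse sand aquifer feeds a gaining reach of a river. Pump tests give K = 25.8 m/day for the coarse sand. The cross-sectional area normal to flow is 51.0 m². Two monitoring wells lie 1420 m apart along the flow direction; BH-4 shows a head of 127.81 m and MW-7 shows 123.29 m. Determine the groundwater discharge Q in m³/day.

Hydraulic gradient i = (127.81 − 123.29) / 1420 = 4.52 / 1420 = 0.003183.
Darcy's law: Q = K · A · i = 25.80 × 51.00 × 0.003183 = 4.188 m³/day.

4.19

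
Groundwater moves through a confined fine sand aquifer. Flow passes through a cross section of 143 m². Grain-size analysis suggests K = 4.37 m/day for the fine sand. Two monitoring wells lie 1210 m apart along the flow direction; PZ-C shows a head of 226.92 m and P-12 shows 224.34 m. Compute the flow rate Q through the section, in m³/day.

1.33

Hydraulic gradient i = (226.92 − 224.34) / 1210 = 2.58 / 1210 = 0.002132.
Darcy's law: Q = K · A · i = 4.370 × 143.0 × 0.002132 = 1.332 m³/day.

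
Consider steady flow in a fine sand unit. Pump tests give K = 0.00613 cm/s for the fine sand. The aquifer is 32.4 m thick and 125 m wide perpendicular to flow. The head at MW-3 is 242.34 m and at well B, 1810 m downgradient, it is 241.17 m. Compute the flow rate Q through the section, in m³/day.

13.9

Convert K: 0.00613 cm/s × 864 = 5.296 m/day.
Cross-sectional area A = 125 × 32.4 = 4050 m².
Hydraulic gradient i = (242.34 − 241.17) / 1810 = 1.17 / 1810 = 0.0006464.
Darcy's law: Q = K · A · i = 5.296 × 4050 × 0.0006464 = 13.87 m³/day.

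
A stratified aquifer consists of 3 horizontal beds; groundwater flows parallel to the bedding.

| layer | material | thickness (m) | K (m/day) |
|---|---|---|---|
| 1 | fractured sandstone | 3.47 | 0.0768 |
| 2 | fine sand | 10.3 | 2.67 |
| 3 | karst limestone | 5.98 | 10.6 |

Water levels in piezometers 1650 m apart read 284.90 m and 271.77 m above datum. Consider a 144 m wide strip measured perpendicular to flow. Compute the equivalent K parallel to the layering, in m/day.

4.62

Flow is parallel to layering, so each bed carries its own Darcy discharge and the transmissivities add.
Σ(K_i·b_i) = 0.0768×3.47 + 2.67×10.3 + 10.6×5.98 = 91.16 m²/day.
Total thickness b = 19.75 m, so K_eq = Σ(K_i·b_i)/b = 4.615 m/day.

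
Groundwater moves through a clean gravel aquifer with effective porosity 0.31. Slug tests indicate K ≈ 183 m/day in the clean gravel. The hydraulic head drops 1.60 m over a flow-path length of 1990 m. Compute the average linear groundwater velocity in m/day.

0.475

Hydraulic gradient i = Δh / L = 1.60 / 1990 = 0.0008040.
Darcy flux q = K · i = 183.0 × 0.0008040 = 0.1471 m/day.
Seepage velocity v = q / n_e = 0.1471 / 0.31 = 0.4746 m/day.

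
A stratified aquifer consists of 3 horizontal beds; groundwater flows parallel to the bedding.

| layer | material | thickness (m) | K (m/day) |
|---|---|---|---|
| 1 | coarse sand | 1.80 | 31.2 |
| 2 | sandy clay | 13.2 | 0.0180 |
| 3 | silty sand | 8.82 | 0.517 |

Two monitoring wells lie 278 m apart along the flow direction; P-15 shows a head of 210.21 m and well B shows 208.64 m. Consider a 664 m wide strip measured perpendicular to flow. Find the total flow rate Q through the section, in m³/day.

229

Flow is parallel to layering, so each bed carries its own Darcy discharge and the transmissivities add.
Σ(K_i·b_i) = 31.2×1.80 + 0.0180×13.2 + 0.517×8.82 = 60.96 m²/day.
Hydraulic gradient i = (210.21 − 208.64) / 278 = 1.57 / 278 = 0.005647.
Q = Σ(K_i·b_i) · W · i = 60.96 × 664 × 0.005647 = 228.6 m³/day.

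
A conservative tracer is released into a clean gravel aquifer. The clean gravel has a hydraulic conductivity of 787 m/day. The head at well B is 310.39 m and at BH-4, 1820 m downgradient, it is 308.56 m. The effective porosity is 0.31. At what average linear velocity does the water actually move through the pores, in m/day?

2.55

Hydraulic gradient i = (310.39 − 308.56) / 1820 = 1.83 / 1820 = 0.001005.
Darcy flux q = K · i = 787.0 × 0.001005 = 0.7913 m/day.
Seepage velocity v = q / n_e = 0.7913 / 0.31 = 2.553 m/day.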